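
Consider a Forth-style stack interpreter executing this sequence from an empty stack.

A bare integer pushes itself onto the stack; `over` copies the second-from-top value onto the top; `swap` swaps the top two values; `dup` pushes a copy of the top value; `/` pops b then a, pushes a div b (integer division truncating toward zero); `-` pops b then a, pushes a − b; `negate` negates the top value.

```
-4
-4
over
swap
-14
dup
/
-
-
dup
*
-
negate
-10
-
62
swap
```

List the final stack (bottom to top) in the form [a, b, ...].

-4      [-4]
-4      [-4, -4]
over    [-4, -4, -4]
swap    [-4, -4, -4]
-14     [-4, -4, -4, -14]
dup     [-4, -4, -4, -14, -14]
/       [-4, -4, -4, 1]
-       [-4, -4, -5]
-       [-4, 1]
dup     [-4, 1, 1]
*       [-4, 1]
-       [-5]
negate  [5]
-10     [5, -10]
-       [15]
62      [15, 62]
swap    [62, 15]

[62, 15]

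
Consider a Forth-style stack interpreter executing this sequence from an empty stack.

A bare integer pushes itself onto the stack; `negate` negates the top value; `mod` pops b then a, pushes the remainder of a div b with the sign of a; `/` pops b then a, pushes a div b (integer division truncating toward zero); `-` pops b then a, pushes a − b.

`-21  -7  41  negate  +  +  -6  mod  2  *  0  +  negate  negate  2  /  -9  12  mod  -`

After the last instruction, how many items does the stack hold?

-21    → -21
-7     → -21 -7
41     → -21 -7 41
negate → -21 -7 -41
+      → -21 -48
+      → -69
-6     → -69 -6
mod    → -3
2      → -3 2
*      → -6
0      → -6 0
+      → -6
negate → 6
negate → -6
2      → -6 2
/      → -3
-9     → -3 -9
12     → -3 -9 12
mod    → -3 -9
-      → 6

1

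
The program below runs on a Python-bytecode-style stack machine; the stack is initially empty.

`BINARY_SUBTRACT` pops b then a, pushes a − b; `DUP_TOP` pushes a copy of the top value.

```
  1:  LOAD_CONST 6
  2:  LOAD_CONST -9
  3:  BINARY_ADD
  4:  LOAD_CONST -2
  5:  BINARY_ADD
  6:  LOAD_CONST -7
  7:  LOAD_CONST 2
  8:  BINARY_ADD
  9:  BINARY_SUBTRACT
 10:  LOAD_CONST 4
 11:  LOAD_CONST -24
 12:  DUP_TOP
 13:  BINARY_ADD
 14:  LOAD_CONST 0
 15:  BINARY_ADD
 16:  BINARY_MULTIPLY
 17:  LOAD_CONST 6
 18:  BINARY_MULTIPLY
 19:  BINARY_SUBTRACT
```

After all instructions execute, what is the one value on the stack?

LOAD_CONST 6    : [6]
LOAD_CONST -9   : [6, -9]
BINARY_ADD      : [-3]
LOAD_CONST -2   : [-3, -2]
BINARY_ADD      : [-5]
LOAD_CONST -7   : [-5, -7]
LOAD_CONST 2    : [-5, -7, 2]
BINARY_ADD      : [-5, -5]
BINARY_SUBTRACT : [0]
LOAD_CONST 4    : [0, 4]
LOAD_CONST -24  : [0, 4, -24]
DUP_TOP         : [0, 4, -24, -24]
BINARY_ADD      : [0, 4, -48]
LOAD_CONST 0    : [0, 4, -48, 0]
BINARY_ADD      : [0, 4, -48]
BINARY_MULTIPLY : [0, -192]
LOAD_CONST 6    : [0, -192, 6]
BINARY_MULTIPLY : [0, -1152]
BINARY_SUBTRACT : [1152]

1152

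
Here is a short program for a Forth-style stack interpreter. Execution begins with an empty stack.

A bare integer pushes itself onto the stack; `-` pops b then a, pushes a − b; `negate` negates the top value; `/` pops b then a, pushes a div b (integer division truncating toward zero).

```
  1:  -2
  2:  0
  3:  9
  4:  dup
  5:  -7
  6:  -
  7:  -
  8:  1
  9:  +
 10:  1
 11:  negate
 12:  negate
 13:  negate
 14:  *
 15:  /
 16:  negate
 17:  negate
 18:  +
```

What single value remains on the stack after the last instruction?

-2     -> [-2]
0      -> [-2, 0]
9      -> [-2, 0, 9]
dup    -> [-2, 0, 9, 9]
-7     -> [-2, 0, 9, 9, -7]
-      -> [-2, 0, 9, 16]
-      -> [-2, 0, -7]
1      -> [-2, 0, -7, 1]
+      -> [-2, 0, -6]
1      -> [-2, 0, -6, 1]
negate -> [-2, 0, -6, -1]
negate -> [-2, 0, -6, 1]
negate -> [-2, 0, -6, -1]
*      -> [-2, 0, 6]
/      -> [-2, 0]
negate -> [-2, 0]
negate -> [-2, 0]
+      -> [-2]

-2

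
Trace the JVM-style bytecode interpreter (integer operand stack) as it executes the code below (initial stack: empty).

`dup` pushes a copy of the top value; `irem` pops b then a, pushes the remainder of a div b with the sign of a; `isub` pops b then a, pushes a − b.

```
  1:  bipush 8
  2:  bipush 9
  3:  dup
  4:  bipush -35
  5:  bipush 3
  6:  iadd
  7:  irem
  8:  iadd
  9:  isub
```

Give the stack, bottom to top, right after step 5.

bipush 8   → 8
bipush 9   → 8 9
dup        → 8 9 9
bipush -35 → 8 9 9 -35
bipush 3   → 8 9 9 -35 3

[8, 9, 9, -35, 3]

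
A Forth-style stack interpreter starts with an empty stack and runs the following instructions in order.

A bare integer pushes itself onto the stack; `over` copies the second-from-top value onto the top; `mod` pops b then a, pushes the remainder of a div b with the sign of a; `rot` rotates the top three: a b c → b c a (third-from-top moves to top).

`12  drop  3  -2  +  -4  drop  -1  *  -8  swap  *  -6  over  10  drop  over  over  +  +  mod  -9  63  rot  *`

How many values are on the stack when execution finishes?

12   -> 12
drop -> (empty)
3    -> 3
-2   -> 3 -2
+    -> 1
-4   -> 1 -4
drop -> 1
-1   -> 1 -1
*    -> -1
-8   -> -1 -8
swap -> -8 -1
*    -> 8
-6   -> 8 -6
over -> 8 -6 8
10   -> 8 -6 8 10
drop -> 8 -6 8
over -> 8 -6 8 -6
over -> 8 -6 8 -6 8
+    -> 8 -6 8 2
+    -> 8 -6 10
mod  -> 8 -6
-9   -> 8 -6 -9
63   -> 8 -6 -9 63
rot  -> 8 -9 63 -6
*    -> 8 -9 -378

3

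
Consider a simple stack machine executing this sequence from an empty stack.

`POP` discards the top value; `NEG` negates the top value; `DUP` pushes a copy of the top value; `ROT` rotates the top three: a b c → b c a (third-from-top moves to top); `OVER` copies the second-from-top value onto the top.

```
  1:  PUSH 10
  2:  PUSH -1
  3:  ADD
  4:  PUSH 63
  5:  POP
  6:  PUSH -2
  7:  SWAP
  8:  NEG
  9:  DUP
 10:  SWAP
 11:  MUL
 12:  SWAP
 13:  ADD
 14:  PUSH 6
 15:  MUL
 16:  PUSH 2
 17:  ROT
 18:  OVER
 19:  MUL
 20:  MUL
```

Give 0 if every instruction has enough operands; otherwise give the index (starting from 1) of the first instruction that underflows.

PUSH 10 → [10]
PUSH -1 → [10, -1]
ADD     → [9]
PUSH 63 → [9, 63]
POP     → [9]
PUSH -2 → [9, -2]
SWAP    → [-2, 9]
NEG     → [-2, -9]
DUP     → [-2, -9, -9]
SWAP    → [-2, -9, -9]
MUL     → [-2, 81]
SWAP    → [81, -2]
ADD     → [79]
PUSH 6  → [79, 6]
MUL     → [474]
PUSH 2  → [474, 2]
ROT  — needs 3 operands, stack has 2 → underflow

17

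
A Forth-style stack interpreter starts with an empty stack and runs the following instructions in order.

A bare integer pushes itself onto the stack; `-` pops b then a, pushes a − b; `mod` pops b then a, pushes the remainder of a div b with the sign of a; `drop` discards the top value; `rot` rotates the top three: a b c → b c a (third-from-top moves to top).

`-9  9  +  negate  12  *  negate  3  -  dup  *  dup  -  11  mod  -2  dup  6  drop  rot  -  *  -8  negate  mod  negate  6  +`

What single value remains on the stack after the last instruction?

-9      [-9]
9       [-9, 9]
+       [0]
negate  [0]
12      [0, 12]
*       [0]
negate  [0]
3       [0, 3]
-       [-3]
dup     [-3, -3]
*       [9]
dup     [9, 9]
-       [0]
11      [0, 11]
mod     [0]
-2      [0, -2]
dup     [0, -2, -2]
6       [0, -2, -2, 6]
drop    [0, -2, -2]
rot     [-2, -2, 0]
-       [-2, -2]
*       [4]
-8      [4, -8]
negate  [4, 8]
mod     [4]
negate  [-4]
6       [-4, 6]
+       [2]

2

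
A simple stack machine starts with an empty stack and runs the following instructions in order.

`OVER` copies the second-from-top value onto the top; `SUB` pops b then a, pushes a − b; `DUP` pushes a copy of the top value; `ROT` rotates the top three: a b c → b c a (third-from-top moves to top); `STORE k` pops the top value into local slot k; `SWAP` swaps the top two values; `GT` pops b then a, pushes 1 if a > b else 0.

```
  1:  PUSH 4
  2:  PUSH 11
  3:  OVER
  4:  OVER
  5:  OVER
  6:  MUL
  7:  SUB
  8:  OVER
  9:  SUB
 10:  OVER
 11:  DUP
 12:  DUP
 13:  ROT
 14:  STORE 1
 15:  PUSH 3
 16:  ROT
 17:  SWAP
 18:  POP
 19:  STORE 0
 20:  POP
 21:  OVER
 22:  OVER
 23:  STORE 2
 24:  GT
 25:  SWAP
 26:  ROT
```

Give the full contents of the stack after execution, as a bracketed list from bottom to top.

PUSH 4  -> [4]
PUSH 11 -> [4, 11]
OVER    -> [4, 11, 4]
OVER    -> [4, 11, 4, 11]
OVER    -> [4, 11, 4, 11, 4]
MUL     -> [4, 11, 4, 44]
SUB     -> [4, 11, -40]
OVER    -> [4, 11, -40, 11]
SUB     -> [4, 11, -51]
OVER    -> [4, 11, -51, 11]
DUP     -> [4, 11, -51, 11, 11]
DUP     -> [4, 11, -51, 11, 11, 11]
ROT     -> [4, 11, -51, 11, 11, 11]
STORE 1 -> [4, 11, -51, 11, 11]
PUSH 3  -> [4, 11, -51, 11, 11, 3]
ROT     -> [4, 11, -51, 11, 3, 11]
SWAP    -> [4, 11, -51, 11, 11, 3]
POP     -> [4, 11, -51, 11, 11]
STORE 0 -> [4, 11, -51, 11]
POP     -> [4, 11, -51]
OVER    -> [4, 11, -51, 11]
OVER    -> [4, 11, -51, 11, -51]
STORE 2 -> [4, 11, -51, 11]
GT      -> [4, 11, 0]
SWAP    -> [4, 0, 11]
ROT     -> [0, 11, 4]

[0, 11, 4]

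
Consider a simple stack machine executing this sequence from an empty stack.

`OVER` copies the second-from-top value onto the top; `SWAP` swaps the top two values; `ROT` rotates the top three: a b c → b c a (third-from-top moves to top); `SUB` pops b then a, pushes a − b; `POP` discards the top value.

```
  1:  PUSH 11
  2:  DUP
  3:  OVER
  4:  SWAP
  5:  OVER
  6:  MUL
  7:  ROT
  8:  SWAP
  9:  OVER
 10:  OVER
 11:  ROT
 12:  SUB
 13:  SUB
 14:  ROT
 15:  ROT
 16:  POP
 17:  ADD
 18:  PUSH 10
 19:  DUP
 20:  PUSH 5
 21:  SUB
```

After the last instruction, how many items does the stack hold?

3

PUSH 11 -> 11
DUP     -> 11 11
OVER    -> 11 11 11
SWAP    -> 11 11 11
OVER    -> 11 11 11 11
MUL     -> 11 11 121
ROT     -> 11 121 11
SWAP    -> 11 11 121
OVER    -> 11 11 121 11
OVER    -> 11 11 121 11 121
ROT     -> 11 11 11 121 121
SUB     -> 11 11 11 0
SUB     -> 11 11 11
ROT     -> 11 11 11
ROT     -> 11 11 11
POP     -> 11 11
ADD     -> 22
PUSH 10 -> 22 10
DUP     -> 22 10 10
PUSH 5  -> 22 10 10 5
SUB     -> 22 10 5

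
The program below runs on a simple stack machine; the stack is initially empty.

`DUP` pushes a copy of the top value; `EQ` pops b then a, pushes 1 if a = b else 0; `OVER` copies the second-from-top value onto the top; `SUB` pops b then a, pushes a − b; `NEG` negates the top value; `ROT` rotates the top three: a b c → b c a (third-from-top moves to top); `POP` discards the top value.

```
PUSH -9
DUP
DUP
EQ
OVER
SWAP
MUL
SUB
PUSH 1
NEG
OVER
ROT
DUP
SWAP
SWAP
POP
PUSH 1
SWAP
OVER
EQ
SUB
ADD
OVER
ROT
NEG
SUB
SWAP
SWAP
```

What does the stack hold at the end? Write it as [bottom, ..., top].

PUSH -9  -9
DUP      -9 -9
DUP      -9 -9 -9
EQ       -9 1
OVER     -9 1 -9
SWAP     -9 -9 1
MUL      -9 -9
SUB      0
PUSH 1   0 1
NEG      0 -1
OVER     0 -1 0
ROT      -1 0 0
DUP      -1 0 0 0
SWAP     -1 0 0 0
SWAP     -1 0 0 0
POP      -1 0 0
PUSH 1   -1 0 0 1
SWAP     -1 0 1 0
OVER     -1 0 1 0 1
EQ       -1 0 1 0
SUB      -1 0 1
ADD      -1 1
OVER     -1 1 -1
ROT      1 -1 -1
NEG      1 -1 1
SUB      1 -2
SWAP     -2 1
SWAP     1 -2

[1, -2]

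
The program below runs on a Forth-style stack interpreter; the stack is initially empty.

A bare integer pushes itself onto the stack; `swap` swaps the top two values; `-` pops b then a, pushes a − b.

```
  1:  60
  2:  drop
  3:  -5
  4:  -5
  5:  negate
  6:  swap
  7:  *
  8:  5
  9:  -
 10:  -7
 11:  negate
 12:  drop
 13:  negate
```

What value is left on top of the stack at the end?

60      [60]
drop    []
-5      [-5]
-5      [-5, -5]
negate  [-5, 5]
swap    [5, -5]
*       [-25]
5       [-25, 5]
-       [-30]
-7      [-30, -7]
negate  [-30, 7]
drop    [-30]
negate  [30]

30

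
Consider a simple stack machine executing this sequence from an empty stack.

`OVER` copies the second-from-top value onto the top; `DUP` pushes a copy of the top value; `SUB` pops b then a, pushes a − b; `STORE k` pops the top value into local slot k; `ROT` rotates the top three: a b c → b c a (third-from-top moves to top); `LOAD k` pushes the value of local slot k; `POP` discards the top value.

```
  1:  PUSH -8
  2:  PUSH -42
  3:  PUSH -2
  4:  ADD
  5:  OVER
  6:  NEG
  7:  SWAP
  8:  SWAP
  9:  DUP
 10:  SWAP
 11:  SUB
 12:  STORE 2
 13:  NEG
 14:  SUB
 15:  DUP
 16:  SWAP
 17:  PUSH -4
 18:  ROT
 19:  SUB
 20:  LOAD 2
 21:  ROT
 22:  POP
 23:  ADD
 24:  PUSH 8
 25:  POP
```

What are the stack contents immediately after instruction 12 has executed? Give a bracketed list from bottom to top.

[-8, -44]

PUSH -8  -> [-8]
PUSH -42 -> [-8, -42]
PUSH -2  -> [-8, -42, -2]
ADD      -> [-8, -44]
OVER     -> [-8, -44, -8]
NEG      -> [-8, -44, 8]
SWAP     -> [-8, 8, -44]
SWAP     -> [-8, -44, 8]
DUP      -> [-8, -44, 8, 8]
SWAP     -> [-8, -44, 8, 8]
SUB      -> [-8, -44, 0]
STORE 2  -> [-8, -44]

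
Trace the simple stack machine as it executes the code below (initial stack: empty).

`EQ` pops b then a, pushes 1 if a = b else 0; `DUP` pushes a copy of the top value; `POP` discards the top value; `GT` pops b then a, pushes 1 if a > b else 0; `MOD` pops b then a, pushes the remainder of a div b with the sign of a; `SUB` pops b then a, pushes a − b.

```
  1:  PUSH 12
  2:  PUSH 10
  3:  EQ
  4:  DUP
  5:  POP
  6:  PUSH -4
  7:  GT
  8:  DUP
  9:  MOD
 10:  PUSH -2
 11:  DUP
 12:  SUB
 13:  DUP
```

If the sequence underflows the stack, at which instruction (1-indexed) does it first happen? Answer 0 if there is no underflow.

PUSH 12 -> [12]
PUSH 10 -> [12, 10]
EQ      -> [0]
DUP     -> [0, 0]
POP     -> [0]
PUSH -4 -> [0, -4]
GT      -> [1]
DUP     -> [1, 1]
MOD     -> [0]
PUSH -2 -> [0, -2]
DUP     -> [0, -2, -2]
SUB     -> [0, 0]
DUP     -> [0, 0, 0]

0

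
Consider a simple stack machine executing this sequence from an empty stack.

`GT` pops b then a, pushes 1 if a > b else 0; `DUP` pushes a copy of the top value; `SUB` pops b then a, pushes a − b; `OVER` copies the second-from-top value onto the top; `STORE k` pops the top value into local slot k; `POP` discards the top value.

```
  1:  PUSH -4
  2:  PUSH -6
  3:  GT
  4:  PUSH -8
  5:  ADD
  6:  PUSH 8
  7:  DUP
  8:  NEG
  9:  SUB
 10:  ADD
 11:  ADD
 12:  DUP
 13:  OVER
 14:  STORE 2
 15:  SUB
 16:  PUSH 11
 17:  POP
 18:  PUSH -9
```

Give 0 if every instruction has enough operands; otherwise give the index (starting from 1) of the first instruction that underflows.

PUSH -4 -> -4
PUSH -6 -> -4 -6
GT      -> 1
PUSH -8 -> 1 -8
ADD     -> -7
PUSH 8  -> -7 8
DUP     -> -7 8 8
NEG     -> -7 8 -8
SUB     -> -7 16
ADD     -> 9
ADD  — needs 2 operands, stack has 1 → underflow

11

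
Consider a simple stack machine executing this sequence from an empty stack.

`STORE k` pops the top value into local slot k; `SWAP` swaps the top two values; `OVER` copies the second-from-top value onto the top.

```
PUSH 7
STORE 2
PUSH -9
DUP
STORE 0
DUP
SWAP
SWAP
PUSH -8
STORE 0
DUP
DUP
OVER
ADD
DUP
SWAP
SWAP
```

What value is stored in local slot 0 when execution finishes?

-8

PUSH 7  → 7
STORE 2 → (empty)
PUSH -9 → -9
DUP     → -9 -9
STORE 0 → -9
DUP     → -9 -9
SWAP    → -9 -9
SWAP    → -9 -9
PUSH -8 → -9 -9 -8
STORE 0 → -9 -9
DUP     → -9 -9 -9
DUP     → -9 -9 -9 -9
OVER    → -9 -9 -9 -9 -9
ADD     → -9 -9 -9 -18
DUP     → -9 -9 -9 -18 -18
SWAP    → -9 -9 -9 -18 -18
SWAP    → -9 -9 -9 -18 -18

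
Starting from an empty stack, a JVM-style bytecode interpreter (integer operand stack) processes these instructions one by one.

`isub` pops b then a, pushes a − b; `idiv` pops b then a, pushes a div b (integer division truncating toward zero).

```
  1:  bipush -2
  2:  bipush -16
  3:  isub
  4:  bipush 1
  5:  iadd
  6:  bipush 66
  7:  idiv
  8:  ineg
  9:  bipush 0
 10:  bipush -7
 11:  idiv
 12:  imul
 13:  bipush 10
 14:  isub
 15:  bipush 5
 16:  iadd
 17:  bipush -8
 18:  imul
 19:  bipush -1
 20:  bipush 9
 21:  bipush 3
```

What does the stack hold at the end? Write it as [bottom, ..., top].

bipush -2  → [-2]
bipush -16 → [-2, -16]
isub       → [14]
bipush 1   → [14, 1]
iadd       → [15]
bipush 66  → [15, 66]
idiv       → [0]
ineg       → [0]
bipush 0   → [0, 0]
bipush -7  → [0, 0, -7]
idiv       → [0, 0]
imul       → [0]
bipush 10  → [0, 10]
isub       → [-10]
bipush 5   → [-10, 5]
iadd       → [-5]
bipush -8  → [-5, -8]
imul       → [40]
bipush -1  → [40, -1]
bipush 9   → [40, -1, 9]
bipush 3   → [40, -1, 9, 3]

[40, -1, 9, 3]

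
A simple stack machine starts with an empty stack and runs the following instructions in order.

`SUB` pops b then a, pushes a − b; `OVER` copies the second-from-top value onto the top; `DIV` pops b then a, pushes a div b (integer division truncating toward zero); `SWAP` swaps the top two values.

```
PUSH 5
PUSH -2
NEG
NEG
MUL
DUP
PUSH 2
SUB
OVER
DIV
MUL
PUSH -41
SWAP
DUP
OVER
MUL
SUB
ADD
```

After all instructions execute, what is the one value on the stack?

PUSH 5   : 5
PUSH -2  : 5 -2
NEG      : 5 2
NEG      : 5 -2
MUL      : -10
DUP      : -10 -10
PUSH 2   : -10 -10 2
SUB      : -10 -12
OVER     : -10 -12 -10
DIV      : -10 1
MUL      : -10
PUSH -41 : -10 -41
SWAP     : -41 -10
DUP      : -41 -10 -10
OVER     : -41 -10 -10 -10
MUL      : -41 -10 100
SUB      : -41 -110
ADD      : -151

-151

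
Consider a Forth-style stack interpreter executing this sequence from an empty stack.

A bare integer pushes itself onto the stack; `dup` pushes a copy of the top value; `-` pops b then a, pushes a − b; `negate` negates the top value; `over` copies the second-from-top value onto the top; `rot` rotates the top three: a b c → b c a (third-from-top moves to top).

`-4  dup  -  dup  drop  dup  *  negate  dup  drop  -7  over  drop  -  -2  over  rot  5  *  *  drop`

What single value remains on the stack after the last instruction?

-4     -> [-4]
dup    -> [-4, -4]
-      -> [0]
dup    -> [0, 0]
drop   -> [0]
dup    -> [0, 0]
*      -> [0]
negate -> [0]
dup    -> [0, 0]
drop   -> [0]
-7     -> [0, -7]
over   -> [0, -7, 0]
drop   -> [0, -7]
-      -> [7]
-2     -> [7, -2]
over   -> [7, -2, 7]
rot    -> [-2, 7, 7]
5      -> [-2, 7, 7, 5]
*      -> [-2, 7, 35]
*      -> [-2, 245]
drop   -> [-2]

-2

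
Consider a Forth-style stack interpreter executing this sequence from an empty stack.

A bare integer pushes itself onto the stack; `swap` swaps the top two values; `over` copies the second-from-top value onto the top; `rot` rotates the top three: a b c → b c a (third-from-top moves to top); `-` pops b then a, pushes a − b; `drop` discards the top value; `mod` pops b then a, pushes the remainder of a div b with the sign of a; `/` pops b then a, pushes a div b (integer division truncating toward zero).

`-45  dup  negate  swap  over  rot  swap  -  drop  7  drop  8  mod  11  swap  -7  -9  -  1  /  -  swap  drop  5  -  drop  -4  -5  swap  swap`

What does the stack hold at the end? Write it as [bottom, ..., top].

[-4, -5]

-45    -> -45
dup    -> -45 -45
negate -> -45 45
swap   -> 45 -45
over   -> 45 -45 45
rot    -> -45 45 45
swap   -> -45 45 45
-      -> -45 0
drop   -> -45
7      -> -45 7
drop   -> -45
8      -> -45 8
mod    -> -5
11     -> -5 11
swap   -> 11 -5
-7     -> 11 -5 -7
-9     -> 11 -5 -7 -9
-      -> 11 -5 2
1      -> 11 -5 2 1
/      -> 11 -5 2
-      -> 11 -7
swap   -> -7 11
drop   -> -7
5      -> -7 5
-      -> -12
drop   -> (empty)
-4     -> -4
-5     -> -4 -5
swap   -> -5 -4
swap   -> -4 -5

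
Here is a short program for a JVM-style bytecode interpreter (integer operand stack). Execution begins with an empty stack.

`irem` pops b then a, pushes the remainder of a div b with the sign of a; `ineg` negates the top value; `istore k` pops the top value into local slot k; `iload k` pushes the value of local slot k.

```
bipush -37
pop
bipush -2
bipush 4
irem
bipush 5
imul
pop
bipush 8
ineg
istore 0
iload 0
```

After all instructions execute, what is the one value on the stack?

bipush -37 : -37
pop        : (empty)
bipush -2  : -2
bipush 4   : -2 4
irem       : -2
bipush 5   : -2 5
imul       : -10
pop        : (empty)
bipush 8   : 8
ineg       : -8
istore 0   : (empty)
iload 0    : -8

-8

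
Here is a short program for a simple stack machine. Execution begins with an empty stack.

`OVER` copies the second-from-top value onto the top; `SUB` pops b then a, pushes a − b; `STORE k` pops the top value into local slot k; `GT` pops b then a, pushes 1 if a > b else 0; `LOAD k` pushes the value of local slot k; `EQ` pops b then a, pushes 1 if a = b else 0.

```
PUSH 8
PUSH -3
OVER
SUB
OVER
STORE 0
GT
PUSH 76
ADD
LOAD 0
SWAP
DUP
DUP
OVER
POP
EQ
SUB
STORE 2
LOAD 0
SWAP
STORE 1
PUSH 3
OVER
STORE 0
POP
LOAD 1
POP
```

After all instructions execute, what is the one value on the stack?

8

PUSH 8   8
PUSH -3  8 -3
OVER     8 -3 8
SUB      8 -11
OVER     8 -11 8
STORE 0  8 -11
GT       1
PUSH 76  1 76
ADD      77
LOAD 0   77 8
SWAP     8 77
DUP      8 77 77
DUP      8 77 77 77
OVER     8 77 77 77 77
POP      8 77 77 77
EQ       8 77 1
SUB      8 76
STORE 2  8
LOAD 0   8 8
SWAP     8 8
STORE 1  8
PUSH 3   8 3
OVER     8 3 8
STORE 0  8 3
POP      8
LOAD 1   8 8
POP      8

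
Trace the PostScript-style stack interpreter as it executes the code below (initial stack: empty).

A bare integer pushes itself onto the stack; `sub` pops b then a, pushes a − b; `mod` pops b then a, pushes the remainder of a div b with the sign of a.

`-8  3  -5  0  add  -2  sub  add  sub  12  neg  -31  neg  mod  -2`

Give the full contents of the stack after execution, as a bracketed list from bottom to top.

-8  -> [-8]
3   -> [-8, 3]
-5  -> [-8, 3, -5]
0   -> [-8, 3, -5, 0]
add -> [-8, 3, -5]
-2  -> [-8, 3, -5, -2]
sub -> [-8, 3, -3]
add -> [-8, 0]
sub -> [-8]
12  -> [-8, 12]
neg -> [-8, -12]
-31 -> [-8, -12, -31]
neg -> [-8, -12, 31]
mod -> [-8, -12]
-2  -> [-8, -12, -2]

[-8, -12, -2]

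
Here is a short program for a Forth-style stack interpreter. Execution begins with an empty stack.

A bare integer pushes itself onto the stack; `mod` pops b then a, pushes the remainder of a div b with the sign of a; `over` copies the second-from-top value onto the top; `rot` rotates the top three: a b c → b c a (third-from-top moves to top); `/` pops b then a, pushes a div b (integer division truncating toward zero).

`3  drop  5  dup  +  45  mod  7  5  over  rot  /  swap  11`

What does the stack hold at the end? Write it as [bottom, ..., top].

[10, 1, 5, 11]

3    -> 3
drop -> (empty)
5    -> 5
dup  -> 5 5
+    -> 10
45   -> 10 45
mod  -> 10
7    -> 10 7
5    -> 10 7 5
over -> 10 7 5 7
rot  -> 10 5 7 7
/    -> 10 5 1
swap -> 10 1 5
11   -> 10 1 5 11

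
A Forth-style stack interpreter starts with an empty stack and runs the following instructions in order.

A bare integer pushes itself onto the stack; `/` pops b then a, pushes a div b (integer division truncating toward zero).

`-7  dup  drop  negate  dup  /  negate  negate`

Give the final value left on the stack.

-7     -> [-7]
dup    -> [-7, -7]
drop   -> [-7]
negate -> [7]
dup    -> [7, 7]
/      -> [1]
negate -> [-1]
negate -> [1]

1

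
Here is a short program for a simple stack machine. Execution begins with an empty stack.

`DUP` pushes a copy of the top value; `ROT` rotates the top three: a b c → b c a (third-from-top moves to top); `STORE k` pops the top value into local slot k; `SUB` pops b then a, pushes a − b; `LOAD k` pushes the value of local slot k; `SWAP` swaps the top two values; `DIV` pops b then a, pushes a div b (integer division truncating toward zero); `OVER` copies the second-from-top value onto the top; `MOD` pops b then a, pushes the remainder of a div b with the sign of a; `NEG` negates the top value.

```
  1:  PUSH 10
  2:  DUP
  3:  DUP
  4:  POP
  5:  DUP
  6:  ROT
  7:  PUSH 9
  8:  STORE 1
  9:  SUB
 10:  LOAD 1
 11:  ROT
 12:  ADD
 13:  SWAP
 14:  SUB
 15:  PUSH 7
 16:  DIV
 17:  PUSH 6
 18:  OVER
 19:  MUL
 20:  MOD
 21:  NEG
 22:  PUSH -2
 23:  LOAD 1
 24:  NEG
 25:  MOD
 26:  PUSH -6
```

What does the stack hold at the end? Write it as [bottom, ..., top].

[-2, -2, -6]

PUSH 10 : 10
DUP     : 10 10
DUP     : 10 10 10
POP     : 10 10
DUP     : 10 10 10
ROT     : 10 10 10
PUSH 9  : 10 10 10 9
STORE 1 : 10 10 10
SUB     : 10 0
LOAD 1  : 10 0 9
ROT     : 0 9 10
ADD     : 0 19
SWAP    : 19 0
SUB     : 19
PUSH 7  : 19 7
DIV     : 2
PUSH 6  : 2 6
OVER    : 2 6 2
MUL     : 2 12
MOD     : 2
NEG     : -2
PUSH -2 : -2 -2
LOAD 1  : -2 -2 9
NEG     : -2 -2 -9
MOD     : -2 -2
PUSH -6 : -2 -2 -6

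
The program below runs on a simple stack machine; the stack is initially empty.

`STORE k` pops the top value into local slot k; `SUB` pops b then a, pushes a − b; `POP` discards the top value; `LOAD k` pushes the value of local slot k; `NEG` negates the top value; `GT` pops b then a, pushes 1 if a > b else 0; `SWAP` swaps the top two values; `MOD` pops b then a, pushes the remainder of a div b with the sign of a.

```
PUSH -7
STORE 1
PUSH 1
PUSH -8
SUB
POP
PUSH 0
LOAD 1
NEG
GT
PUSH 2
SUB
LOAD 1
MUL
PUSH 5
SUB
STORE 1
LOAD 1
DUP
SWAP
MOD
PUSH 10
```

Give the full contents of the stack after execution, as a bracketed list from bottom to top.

[0, 10]

PUSH -7 : -7
STORE 1 : (empty)
PUSH 1  : 1
PUSH -8 : 1 -8
SUB     : 9
POP     : (empty)
PUSH 0  : 0
LOAD 1  : 0 -7
NEG     : 0 7
GT      : 0
PUSH 2  : 0 2
SUB     : -2
LOAD 1  : -2 -7
MUL     : 14
PUSH 5  : 14 5
SUB     : 9
STORE 1 : (empty)
LOAD 1  : 9
DUP     : 9 9
SWAP    : 9 9
MOD     : 0
PUSH 10 : 0 10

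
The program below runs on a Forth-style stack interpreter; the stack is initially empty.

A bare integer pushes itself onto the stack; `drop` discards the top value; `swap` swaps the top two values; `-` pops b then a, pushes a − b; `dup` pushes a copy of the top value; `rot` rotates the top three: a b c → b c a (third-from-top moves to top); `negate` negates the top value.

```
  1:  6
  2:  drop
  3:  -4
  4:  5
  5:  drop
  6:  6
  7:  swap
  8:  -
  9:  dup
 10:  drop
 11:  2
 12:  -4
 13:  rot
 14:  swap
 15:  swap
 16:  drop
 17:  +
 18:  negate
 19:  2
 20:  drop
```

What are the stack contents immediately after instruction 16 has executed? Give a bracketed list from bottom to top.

6    → 6
drop → (empty)
-4   → -4
5    → -4 5
drop → -4
6    → -4 6
swap → 6 -4
-    → 10
dup  → 10 10
drop → 10
2    → 10 2
-4   → 10 2 -4
rot  → 2 -4 10
swap → 2 10 -4
swap → 2 -4 10
drop → 2 -4

[2, -4]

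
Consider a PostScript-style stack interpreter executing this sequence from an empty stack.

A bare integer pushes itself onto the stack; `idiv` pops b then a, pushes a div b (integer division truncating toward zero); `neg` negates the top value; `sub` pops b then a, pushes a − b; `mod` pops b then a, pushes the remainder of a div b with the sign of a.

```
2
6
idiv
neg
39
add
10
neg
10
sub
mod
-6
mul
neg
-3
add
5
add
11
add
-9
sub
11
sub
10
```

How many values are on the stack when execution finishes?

2    -> 2
6    -> 2 6
idiv -> 0
neg  -> 0
39   -> 0 39
add  -> 39
10   -> 39 10
neg  -> 39 -10
10   -> 39 -10 10
sub  -> 39 -20
mod  -> 19
-6   -> 19 -6
mul  -> -114
neg  -> 114
-3   -> 114 -3
add  -> 111
5    -> 111 5
add  -> 116
11   -> 116 11
add  -> 127
-9   -> 127 -9
sub  -> 136
11   -> 136 11
sub  -> 125
10   -> 125 10

2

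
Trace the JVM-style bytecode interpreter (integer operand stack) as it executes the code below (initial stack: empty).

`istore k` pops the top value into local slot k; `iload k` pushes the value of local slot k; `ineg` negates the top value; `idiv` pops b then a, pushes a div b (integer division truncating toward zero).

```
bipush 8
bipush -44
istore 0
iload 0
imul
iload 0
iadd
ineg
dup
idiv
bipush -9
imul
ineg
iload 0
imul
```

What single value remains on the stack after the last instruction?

-396

bipush 8   → 8
bipush -44 → 8 -44
istore 0   → 8
iload 0    → 8 -44
imul       → -352
iload 0    → -352 -44
iadd       → -396
ineg       → 396
dup        → 396 396
idiv       → 1
bipush -9  → 1 -9
imul       → -9
ineg       → 9
iload 0    → 9 -44
imul       → -396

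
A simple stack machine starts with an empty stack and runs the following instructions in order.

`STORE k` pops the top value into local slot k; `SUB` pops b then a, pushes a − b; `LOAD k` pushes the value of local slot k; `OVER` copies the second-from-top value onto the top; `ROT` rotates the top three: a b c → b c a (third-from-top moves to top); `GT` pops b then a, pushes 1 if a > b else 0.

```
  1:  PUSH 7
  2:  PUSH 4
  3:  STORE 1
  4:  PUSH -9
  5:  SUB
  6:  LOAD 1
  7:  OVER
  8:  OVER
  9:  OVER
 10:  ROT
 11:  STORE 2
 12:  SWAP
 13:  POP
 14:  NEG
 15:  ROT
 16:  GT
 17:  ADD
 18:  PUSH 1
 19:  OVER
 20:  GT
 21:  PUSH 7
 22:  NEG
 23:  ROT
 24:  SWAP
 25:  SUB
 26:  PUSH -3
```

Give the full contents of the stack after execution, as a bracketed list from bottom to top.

PUSH 7   7
PUSH 4   7 4
STORE 1  7
PUSH -9  7 -9
SUB      16
LOAD 1   16 4
OVER     16 4 16
OVER     16 4 16 4
OVER     16 4 16 4 16
ROT      16 4 4 16 16
STORE 2  16 4 4 16
SWAP     16 4 16 4
POP      16 4 16
NEG      16 4 -16
ROT      4 -16 16
GT       4 0
ADD      4
PUSH 1   4 1
OVER     4 1 4
GT       4 0
PUSH 7   4 0 7
NEG      4 0 -7
ROT      0 -7 4
SWAP     0 4 -7
SUB      0 11
PUSH -3  0 11 -3

[0, 11, -3]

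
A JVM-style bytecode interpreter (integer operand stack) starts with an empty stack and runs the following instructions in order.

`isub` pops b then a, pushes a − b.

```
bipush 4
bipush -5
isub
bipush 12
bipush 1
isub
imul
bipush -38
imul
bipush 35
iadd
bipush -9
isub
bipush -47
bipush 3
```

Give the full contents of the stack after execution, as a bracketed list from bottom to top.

[-3718, -47, 3]

bipush 4   -> 4
bipush -5  -> 4 -5
isub       -> 9
bipush 12  -> 9 12
bipush 1   -> 9 12 1
isub       -> 9 11
imul       -> 99
bipush -38 -> 99 -38
imul       -> -3762
bipush 35  -> -3762 35
iadd       -> -3727
bipush -9  -> -3727 -9
isub       -> -3718
bipush -47 -> -3718 -47
bipush 3   -> -3718 -47 3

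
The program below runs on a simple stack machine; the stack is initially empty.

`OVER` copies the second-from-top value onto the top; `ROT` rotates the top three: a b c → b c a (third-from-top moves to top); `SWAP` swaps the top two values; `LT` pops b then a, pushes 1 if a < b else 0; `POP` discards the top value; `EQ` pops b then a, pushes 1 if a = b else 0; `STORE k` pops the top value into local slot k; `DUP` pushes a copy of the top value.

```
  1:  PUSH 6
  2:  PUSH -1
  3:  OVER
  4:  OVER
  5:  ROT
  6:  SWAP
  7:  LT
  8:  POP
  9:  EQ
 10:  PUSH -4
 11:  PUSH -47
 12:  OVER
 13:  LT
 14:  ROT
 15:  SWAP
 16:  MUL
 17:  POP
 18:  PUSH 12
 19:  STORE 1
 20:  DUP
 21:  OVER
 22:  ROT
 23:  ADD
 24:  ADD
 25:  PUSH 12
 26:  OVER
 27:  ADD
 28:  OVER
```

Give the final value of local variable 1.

12

PUSH 6   -> [6]
PUSH -1  -> [6, -1]
OVER     -> [6, -1, 6]
OVER     -> [6, -1, 6, -1]
ROT      -> [6, 6, -1, -1]
SWAP     -> [6, 6, -1, -1]
LT       -> [6, 6, 0]
POP      -> [6, 6]
EQ       -> [1]
PUSH -4  -> [1, -4]
PUSH -47 -> [1, -4, -47]
OVER     -> [1, -4, -47, -4]
LT       -> [1, -4, 1]
ROT      -> [-4, 1, 1]
SWAP     -> [-4, 1, 1]
MUL      -> [-4, 1]
POP      -> [-4]
PUSH 12  -> [-4, 12]
STORE 1  -> [-4]
DUP      -> [-4, -4]
OVER     -> [-4, -4, -4]
ROT      -> [-4, -4, -4]
ADD      -> [-4, -8]
ADD      -> [-12]
PUSH 12  -> [-12, 12]
OVER     -> [-12, 12, -12]
ADD      -> [-12, 0]
OVER     -> [-12, 0, -12]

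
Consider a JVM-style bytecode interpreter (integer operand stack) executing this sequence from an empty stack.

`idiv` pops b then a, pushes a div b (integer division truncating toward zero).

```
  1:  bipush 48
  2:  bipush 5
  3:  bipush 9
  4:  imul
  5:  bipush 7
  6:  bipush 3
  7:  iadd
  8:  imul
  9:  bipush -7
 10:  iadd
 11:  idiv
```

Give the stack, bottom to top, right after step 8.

[48, 450]

bipush 48  [48]
bipush 5   [48, 5]
bipush 9   [48, 5, 9]
imul       [48, 45]
bipush 7   [48, 45, 7]
bipush 3   [48, 45, 7, 3]
iadd       [48, 45, 10]
imul       [48, 450]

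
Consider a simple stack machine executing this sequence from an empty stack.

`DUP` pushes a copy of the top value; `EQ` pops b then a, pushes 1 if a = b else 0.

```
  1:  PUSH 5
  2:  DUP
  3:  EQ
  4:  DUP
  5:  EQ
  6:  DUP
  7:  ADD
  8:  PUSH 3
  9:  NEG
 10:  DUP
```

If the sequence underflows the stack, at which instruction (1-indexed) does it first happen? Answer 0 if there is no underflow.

0

PUSH 5 : [5]
DUP    : [5, 5]
EQ     : [1]
DUP    : [1, 1]
EQ     : [1]
DUP    : [1, 1]
ADD    : [2]
PUSH 3 : [2, 3]
NEG    : [2, -3]
DUP    : [2, -3, -3]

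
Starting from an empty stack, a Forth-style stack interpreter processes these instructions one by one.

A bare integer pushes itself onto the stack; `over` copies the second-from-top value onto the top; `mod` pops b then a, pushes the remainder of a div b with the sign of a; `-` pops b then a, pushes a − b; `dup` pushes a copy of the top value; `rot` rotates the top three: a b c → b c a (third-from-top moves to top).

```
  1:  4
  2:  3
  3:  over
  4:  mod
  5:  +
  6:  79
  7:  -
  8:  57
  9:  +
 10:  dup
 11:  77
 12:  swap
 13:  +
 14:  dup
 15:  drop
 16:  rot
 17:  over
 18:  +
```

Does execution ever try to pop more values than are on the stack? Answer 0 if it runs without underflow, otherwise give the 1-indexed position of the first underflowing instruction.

16

4    → 4
3    → 4 3
over → 4 3 4
mod  → 4 3
+    → 7
79   → 7 79
-    → -72
57   → -72 57
+    → -15
dup  → -15 -15
77   → -15 -15 77
swap → -15 77 -15
+    → -15 62
dup  → -15 62 62
drop → -15 62
rot  — needs 3 operands, stack has 2 → underflow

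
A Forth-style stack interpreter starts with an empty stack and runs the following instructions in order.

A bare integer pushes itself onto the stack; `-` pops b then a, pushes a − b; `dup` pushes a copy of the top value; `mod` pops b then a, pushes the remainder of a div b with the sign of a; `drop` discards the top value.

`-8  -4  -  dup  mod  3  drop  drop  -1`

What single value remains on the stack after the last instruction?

-1

-8   -> [-8]
-4   -> [-8, -4]
-    -> [-4]
dup  -> [-4, -4]
mod  -> [0]
3    -> [0, 3]
drop -> [0]
drop -> []
-1   -> [-1]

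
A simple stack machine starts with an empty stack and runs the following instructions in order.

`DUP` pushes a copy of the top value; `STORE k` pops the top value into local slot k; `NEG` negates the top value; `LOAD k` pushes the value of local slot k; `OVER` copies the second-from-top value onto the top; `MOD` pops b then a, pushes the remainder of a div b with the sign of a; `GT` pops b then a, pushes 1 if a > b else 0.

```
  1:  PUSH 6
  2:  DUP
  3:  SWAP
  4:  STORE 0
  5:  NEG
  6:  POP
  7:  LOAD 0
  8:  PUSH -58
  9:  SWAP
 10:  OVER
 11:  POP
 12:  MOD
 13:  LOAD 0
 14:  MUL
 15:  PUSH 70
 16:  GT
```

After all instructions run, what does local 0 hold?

6

PUSH 6    6
DUP       6 6
SWAP      6 6
STORE 0   6
NEG       -6
POP       (empty)
LOAD 0    6
PUSH -58  6 -58
SWAP      -58 6
OVER      -58 6 -58
POP       -58 6
MOD       -4
LOAD 0    -4 6
MUL       -24
PUSH 70   -24 70
GT        0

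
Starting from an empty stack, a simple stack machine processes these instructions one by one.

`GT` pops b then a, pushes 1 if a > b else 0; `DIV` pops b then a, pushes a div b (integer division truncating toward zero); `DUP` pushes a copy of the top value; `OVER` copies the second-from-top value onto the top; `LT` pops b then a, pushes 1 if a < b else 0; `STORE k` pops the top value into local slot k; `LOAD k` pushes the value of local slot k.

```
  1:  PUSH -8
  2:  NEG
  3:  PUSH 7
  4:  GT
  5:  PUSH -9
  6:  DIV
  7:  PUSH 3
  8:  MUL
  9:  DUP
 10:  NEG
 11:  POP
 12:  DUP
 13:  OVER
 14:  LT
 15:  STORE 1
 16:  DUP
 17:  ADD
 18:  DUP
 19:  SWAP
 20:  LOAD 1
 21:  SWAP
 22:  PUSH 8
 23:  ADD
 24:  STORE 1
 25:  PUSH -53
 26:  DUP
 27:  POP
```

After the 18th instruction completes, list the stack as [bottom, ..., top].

[0, 0]

PUSH -8  -8
NEG      8
PUSH 7   8 7
GT       1
PUSH -9  1 -9
DIV      0
PUSH 3   0 3
MUL      0
DUP      0 0
NEG      0 0
POP      0
DUP      0 0
OVER     0 0 0
LT       0 0
STORE 1  0
DUP      0 0
ADD      0
DUP      0 0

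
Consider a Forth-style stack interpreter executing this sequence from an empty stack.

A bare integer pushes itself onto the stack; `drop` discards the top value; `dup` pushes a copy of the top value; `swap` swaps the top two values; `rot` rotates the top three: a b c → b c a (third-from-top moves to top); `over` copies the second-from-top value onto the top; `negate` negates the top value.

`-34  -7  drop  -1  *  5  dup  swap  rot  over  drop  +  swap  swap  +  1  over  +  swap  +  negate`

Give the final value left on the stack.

-34    : -34
-7     : -34 -7
drop   : -34
-1     : -34 -1
*      : 34
5      : 34 5
dup    : 34 5 5
swap   : 34 5 5
rot    : 5 5 34
over   : 5 5 34 5
drop   : 5 5 34
+      : 5 39
swap   : 39 5
swap   : 5 39
+      : 44
1      : 44 1
over   : 44 1 44
+      : 44 45
swap   : 45 44
+      : 89
negate : -89

-89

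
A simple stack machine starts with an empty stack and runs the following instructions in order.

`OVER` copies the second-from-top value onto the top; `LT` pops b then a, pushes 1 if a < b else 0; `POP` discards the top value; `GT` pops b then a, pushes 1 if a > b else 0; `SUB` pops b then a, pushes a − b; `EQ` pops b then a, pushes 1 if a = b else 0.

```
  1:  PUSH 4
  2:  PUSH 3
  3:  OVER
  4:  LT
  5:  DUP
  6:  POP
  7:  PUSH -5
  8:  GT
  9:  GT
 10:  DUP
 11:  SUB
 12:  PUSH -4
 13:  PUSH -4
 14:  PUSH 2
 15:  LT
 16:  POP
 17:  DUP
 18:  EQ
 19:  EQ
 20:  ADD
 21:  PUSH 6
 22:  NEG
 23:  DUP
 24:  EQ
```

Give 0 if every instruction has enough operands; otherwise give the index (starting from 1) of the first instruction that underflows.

20

PUSH 4  → 4
PUSH 3  → 4 3
OVER    → 4 3 4
LT      → 4 1
DUP     → 4 1 1
POP     → 4 1
PUSH -5 → 4 1 -5
GT      → 4 1
GT      → 1
DUP     → 1 1
SUB     → 0
PUSH -4 → 0 -4
PUSH -4 → 0 -4 -4
PUSH 2  → 0 -4 -4 2
LT      → 0 -4 1
POP     → 0 -4
DUP     → 0 -4 -4
EQ      → 0 1
EQ      → 0
ADD  — needs 2 operands, stack has 1 → underflow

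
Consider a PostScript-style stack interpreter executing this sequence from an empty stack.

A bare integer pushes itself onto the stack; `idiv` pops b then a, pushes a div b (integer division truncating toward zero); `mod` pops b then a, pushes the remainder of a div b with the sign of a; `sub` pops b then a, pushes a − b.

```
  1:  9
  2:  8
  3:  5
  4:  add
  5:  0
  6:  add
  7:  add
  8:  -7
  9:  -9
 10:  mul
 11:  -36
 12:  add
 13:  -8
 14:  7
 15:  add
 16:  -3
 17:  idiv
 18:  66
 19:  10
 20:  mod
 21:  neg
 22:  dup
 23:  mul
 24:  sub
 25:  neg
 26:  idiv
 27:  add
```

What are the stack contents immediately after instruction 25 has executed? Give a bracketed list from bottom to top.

[22, 27, 36]

9    → [9]
8    → [9, 8]
5    → [9, 8, 5]
add  → [9, 13]
0    → [9, 13, 0]
add  → [9, 13]
add  → [22]
-7   → [22, -7]
-9   → [22, -7, -9]
mul  → [22, 63]
-36  → [22, 63, -36]
add  → [22, 27]
-8   → [22, 27, -8]
7    → [22, 27, -8, 7]
add  → [22, 27, -1]
-3   → [22, 27, -1, -3]
idiv → [22, 27, 0]
66   → [22, 27, 0, 66]
10   → [22, 27, 0, 66, 10]
mod  → [22, 27, 0, 6]
neg  → [22, 27, 0, -6]
dup  → [22, 27, 0, -6, -6]
mul  → [22, 27, 0, 36]
sub  → [22, 27, -36]
neg  → [22, 27, 36]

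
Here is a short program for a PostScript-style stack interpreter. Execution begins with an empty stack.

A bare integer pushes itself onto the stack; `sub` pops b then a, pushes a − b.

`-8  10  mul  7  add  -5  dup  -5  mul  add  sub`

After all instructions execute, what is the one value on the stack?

-93

-8   [-8]
10   [-8, 10]
mul  [-80]
7    [-80, 7]
add  [-73]
-5   [-73, -5]
dup  [-73, -5, -5]
-5   [-73, -5, -5, -5]
mul  [-73, -5, 25]
add  [-73, 20]
sub  [-93]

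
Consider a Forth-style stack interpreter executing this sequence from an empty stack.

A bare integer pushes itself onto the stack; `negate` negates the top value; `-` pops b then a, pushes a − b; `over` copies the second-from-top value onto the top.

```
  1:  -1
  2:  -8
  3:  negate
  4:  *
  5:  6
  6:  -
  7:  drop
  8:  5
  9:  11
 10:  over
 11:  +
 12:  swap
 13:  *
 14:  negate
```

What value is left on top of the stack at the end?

-80

-1      -1
-8      -1 -8
negate  -1 8
*       -8
6       -8 6
-       -14
drop    (empty)
5       5
11      5 11
over    5 11 5
+       5 16
swap    16 5
*       80
negate  -80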